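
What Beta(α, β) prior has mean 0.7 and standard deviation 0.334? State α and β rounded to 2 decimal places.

Variance = 0.334² = 0.111556. The moment-matching identity α+β = μ(1−μ)/Var − 1 gives
α+β = 0.21/0.111556 − 1 = 0.8825, so α = μ·0.8825 = 0.62 and β = (1−μ)·0.8825 = 0.26.

α = 0.62, β = 0.26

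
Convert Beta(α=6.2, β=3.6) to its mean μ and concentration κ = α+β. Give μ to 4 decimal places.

κ = α+β = 6.2+3.6 = 9.8; μ = α/κ = 6.2/9.8 = 0.6327.

μ = 0.6327, κ = 9.8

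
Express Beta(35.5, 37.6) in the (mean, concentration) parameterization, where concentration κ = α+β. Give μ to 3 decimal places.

μ = 0.486, κ = 73.1

κ = α+β = 35.5+37.6 = 73.1; μ = α/κ = 35.5/73.1 = 0.486.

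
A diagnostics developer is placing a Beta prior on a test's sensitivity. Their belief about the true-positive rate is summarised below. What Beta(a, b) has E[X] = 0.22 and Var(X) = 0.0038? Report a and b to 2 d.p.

Let s = a+b. The Beta variance is μ(1−μ)/(s+1).
So s+1 = μ(1−μ)/σ² = (0.22×0.78)/0.0038 = 0.1716/0.0038 = 45.1579, giving s = 44.1579.
Then a = μs = 0.22×44.1579 = 9.71 and b = (1−μ)s = 0.78×44.1579 = 34.44.

a = 9.71, b = 34.44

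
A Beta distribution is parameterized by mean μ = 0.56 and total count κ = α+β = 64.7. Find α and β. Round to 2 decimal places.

Split κ in proportion μ : (1−μ): α = 0.56·64.7 = 36.23, β = 64.7 − 36.23 = 28.47.

α = 36.23, β = 28.47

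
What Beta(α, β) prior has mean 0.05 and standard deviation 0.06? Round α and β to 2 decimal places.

Variance = 0.06² = 0.0036. The moment-matching identity α+β = μ(1−μ)/Var − 1 gives
α+β = 0.0475/0.0036 − 1 = 12.1944, so α = μ·12.1944 = 0.61 and β = (1−μ)·12.1944 = 11.58.

α = 0.61, β = 11.58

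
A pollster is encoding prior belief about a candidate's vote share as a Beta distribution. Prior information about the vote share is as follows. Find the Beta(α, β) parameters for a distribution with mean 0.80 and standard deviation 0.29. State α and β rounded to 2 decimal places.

α = 0.72, β = 0.18

σ² = 0.29² = 0.0841.
With s = α+β, Var = μ(1−μ)/(s+1), so s+1 = (0.80×0.20)/0.0841 = 1.9025 and s = 0.9025.
α = μs = 0.72, β = (1−μ)s = 0.18.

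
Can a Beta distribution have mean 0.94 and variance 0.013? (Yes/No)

For any Beta, Var(X) < E[X]·(1−E[X]).
Here μ(1−μ) = 0.94×0.06 = 0.0564, and 0.013 < 0.0564.

Yes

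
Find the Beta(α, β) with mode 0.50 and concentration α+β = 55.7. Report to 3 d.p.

Mode = (α−1)/(κ−2) with κ = α+β, so α−1 = 0.50·53.7 = 26.850.
α = 27.850; β = κ − α = 27.850.

α = 27.850, β = 27.850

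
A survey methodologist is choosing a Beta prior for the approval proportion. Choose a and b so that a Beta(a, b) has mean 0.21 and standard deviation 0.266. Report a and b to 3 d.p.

First σ² = 0.070756. Setting a = μn, b = (1−μ)n with n = a+b,
μ(1−μ)/(n+1) = 0.070756 ⇒ n+1 = 0.1659/0.070756 = 2.3447 ⇒ n = 1.3447.
Hence a = 0.21×1.3447 = 0.282, b = 0.79×1.3447 = 1.062.

a = 0.282, b = 1.062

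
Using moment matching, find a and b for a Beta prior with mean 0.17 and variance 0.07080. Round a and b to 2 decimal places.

a = 0.17, b = 0.82

Write ν = a+b; then a = μν and Var = μ(1−μ)/(ν+1).
ν = μ(1−μ)/Var − 1 = 0.1411/0.07080 − 1 = 0.9929.
a = 0.17·0.9929 = 0.17, b = 0.83·0.9929 = 0.82.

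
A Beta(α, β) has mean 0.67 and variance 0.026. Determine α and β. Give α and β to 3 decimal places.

Write ν = α+β; then α = μν and Var = μ(1−μ)/(ν+1).
ν = μ(1−μ)/Var − 1 = 0.2211/0.026 − 1 = 7.5038.
α = 0.67·7.5038 = 5.028, β = 0.33·7.5038 = 2.476.

α = 5.028, β = 2.476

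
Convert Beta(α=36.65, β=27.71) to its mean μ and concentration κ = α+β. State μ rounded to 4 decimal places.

μ = 0.5695, κ = 64.36

κ = α+β = 36.65+27.71 = 64.36; μ = α/κ = 36.65/64.36 = 0.5695.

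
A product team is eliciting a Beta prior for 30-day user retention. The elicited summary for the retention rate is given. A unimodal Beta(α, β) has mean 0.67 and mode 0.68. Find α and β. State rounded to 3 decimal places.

Let s = α+β. Mean gives α = μs = 0.67s; mode gives (α−1)/(s−2) = 0.68.
Substituting: 0.67s − 1 = 0.68(s−2) = 0.68s − 1.36, so -0.01s = -0.36 and s = 36.0000.
Then α = 0.67×36.0000 = 24.120 and β = s−α = 11.880.

α = 24.120, β = 11.880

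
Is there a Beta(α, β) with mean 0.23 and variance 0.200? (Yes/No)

A Beta with mean μ has variance μ(1−μ)/(α+β+1) < μ(1−μ).
Here μ(1−μ) = 0.23×0.77 = 0.1771, and 0.200 ≥ 0.1771.

No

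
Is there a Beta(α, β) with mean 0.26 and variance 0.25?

No

A Beta with mean μ has variance μ(1−μ)/(α+β+1) < μ(1−μ).
Here μ(1−μ) = 0.26×0.74 = 0.1924, and 0.25 ≥ 0.1924.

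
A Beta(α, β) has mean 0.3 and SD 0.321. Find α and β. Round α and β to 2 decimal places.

α = 0.31, β = 0.73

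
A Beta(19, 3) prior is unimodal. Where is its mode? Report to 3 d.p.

The density x^(α−1)(1−x)^(β−1) is maximised at (α−1)/(α+β−2) = 18/20 = 0.900.

0.900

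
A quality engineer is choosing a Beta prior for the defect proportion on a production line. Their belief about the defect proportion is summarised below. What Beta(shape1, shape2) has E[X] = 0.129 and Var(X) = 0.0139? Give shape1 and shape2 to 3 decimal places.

shape1 = 0.914, shape2 = 6.170

Let s = shape1+shape2. The Beta variance is μ(1−μ)/(s+1).
So s+1 = μ(1−μ)/σ² = (0.129×0.871)/0.0139 = 0.112359/0.0139 = 8.0834, giving s = 7.0834.
Then shape1 = μs = 0.129×7.0834 = 0.914 and shape2 = (1−μ)s = 0.871×7.0834 = 6.170.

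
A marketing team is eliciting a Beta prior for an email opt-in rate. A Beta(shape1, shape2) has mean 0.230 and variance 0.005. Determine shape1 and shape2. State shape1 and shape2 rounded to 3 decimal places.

shape1 = 7.917, shape2 = 26.503

Write ν = shape1+shape2; then shape1 = μν and Var = μ(1−μ)/(ν+1).
ν = μ(1−μ)/Var − 1 = 0.177100/0.005 − 1 = 34.4200.
shape1 = 0.230·34.4200 = 7.917, shape2 = 0.770·34.4200 = 26.503.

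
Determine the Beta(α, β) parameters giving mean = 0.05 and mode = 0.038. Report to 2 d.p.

Let s = α+β. Mean gives α = μs = 0.05s; mode gives (α−1)/(s−2) = 0.038.
Substituting: 0.05s − 1 = 0.038(s−2) = 0.038s − 0.076, so 0.012s = 0.924 and s = 77.0000.
Then α = 0.05×77.0000 = 3.85 and β = s−α = 73.15.

α = 3.85, β = 73.15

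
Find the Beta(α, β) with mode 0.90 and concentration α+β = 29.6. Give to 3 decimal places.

Since the density peak of Beta(α,β) is at (α−1)/(α+β−2),
α = 1 + 0.90(29.6−2) = 25.840 and β = 29.6 − 25.840 = 3.760.

α = 25.840, β = 3.760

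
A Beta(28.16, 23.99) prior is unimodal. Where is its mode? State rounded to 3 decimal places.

0.542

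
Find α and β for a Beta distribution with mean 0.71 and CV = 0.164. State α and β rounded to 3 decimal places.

α = 10.072, β = 4.114

σ = CV·μ = 0.164×0.71 = 0.11644, so σ² = 0.013558.
s+1 = μ(1−μ)/σ² = 0.2059/0.013558 = 15.1863, so s = α+β = 14.1863.
α = μs = 10.072, β = (1−μ)s = 4.114.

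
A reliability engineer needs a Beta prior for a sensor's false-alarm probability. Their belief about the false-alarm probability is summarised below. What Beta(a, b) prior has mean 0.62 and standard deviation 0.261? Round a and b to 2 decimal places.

a = 1.52, b = 0.93

First σ² = 0.068121. Setting a = μn, b = (1−μ)n with n = a+b,
μ(1−μ)/(n+1) = 0.068121 ⇒ n+1 = 0.2356/0.068121 = 3.4586 ⇒ n = 2.4586.
Hence a = 0.62×2.4586 = 1.52, b = 0.38×2.4586 = 0.93.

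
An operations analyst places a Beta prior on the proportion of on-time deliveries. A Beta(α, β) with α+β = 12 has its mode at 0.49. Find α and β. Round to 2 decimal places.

For α,β>1 the mode is (α−1)/(α+β−2), so α = mode·(κ−2)+1 = 0.49×10+1 = 5.90.
And β = (1−mode)·(κ−2)+1 = 0.51×10+1 = 6.10.

α = 5.90, β = 6.10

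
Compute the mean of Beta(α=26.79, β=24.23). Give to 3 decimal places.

0.525

The Beta mean is α/(α+β) = 26.79/(26.79+24.23) = 0.525.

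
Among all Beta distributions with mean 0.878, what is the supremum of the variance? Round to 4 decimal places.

0.1071

For fixed mean μ the Beta variance is μ(1−μ)/(α+β+1), increasing as α+β decreases.
Its least upper bound (not attained) is μ(1−μ) = 0.878·0.122 = 0.1071.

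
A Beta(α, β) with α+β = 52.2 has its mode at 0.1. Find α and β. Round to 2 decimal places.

α = 6.02, β = 46.18

For α,β>1 the mode is (α−1)/(α+β−2), so α = mode·(κ−2)+1 = 0.1×50.2+1 = 6.02.
And β = (1−mode)·(κ−2)+1 = 0.9×50.2+1 = 46.18.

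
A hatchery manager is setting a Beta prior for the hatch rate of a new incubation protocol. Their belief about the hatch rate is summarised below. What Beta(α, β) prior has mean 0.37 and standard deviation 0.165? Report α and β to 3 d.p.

α = 2.798, β = 4.764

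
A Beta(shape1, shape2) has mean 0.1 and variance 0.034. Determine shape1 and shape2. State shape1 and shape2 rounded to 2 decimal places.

Let s = shape1+shape2. The Beta variance is μ(1−μ)/(s+1).
So s+1 = μ(1−μ)/σ² = (0.1×0.9)/0.034 = 0.09/0.034 = 2.6471, giving s = 1.6471.
Then shape1 = μs = 0.1×1.6471 = 0.16 and shape2 = (1−μ)s = 0.9×1.6471 = 1.48.

shape1 = 0.16, shape2 = 1.48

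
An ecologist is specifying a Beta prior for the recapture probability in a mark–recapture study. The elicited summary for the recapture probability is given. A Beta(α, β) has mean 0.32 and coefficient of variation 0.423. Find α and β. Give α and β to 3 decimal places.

Var = (CV·μ)² = (0.423×0.32)² = 0.018322.
α+β = μ(1−μ)/Var − 1 = 0.2176/0.018322 − 1 = 10.8762.
Thus α = 0.32·10.8762 = 3.480 and β = 0.68·10.8762 = 7.396.

α = 3.480, β = 7.396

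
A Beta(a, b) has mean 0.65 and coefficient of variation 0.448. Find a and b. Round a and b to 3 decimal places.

σ = CV·μ = 0.448×0.65 = 0.29120, so σ² = 0.084797.
s+1 = μ(1−μ)/σ² = 0.2275/0.084797 = 2.6829, so s = a+b = 1.6829.
a = μs = 1.094, b = (1−μ)s = 0.589.

a = 1.094, b = 0.589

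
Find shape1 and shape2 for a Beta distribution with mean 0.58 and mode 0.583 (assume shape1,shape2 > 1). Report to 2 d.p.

With s = shape1+shape2: μ = shape1/s and mode = (shape1−1)/(s−2). Eliminating shape1 = μs,
μs − 1 = m(s−2) ⇒ s(μ−m) = 1−2m ⇒ s = -0.166/-0.003 = 55.3333.
So shape1 = μs = 32.09, shape2 = (1−μ)s = 23.24.

shape1 = 32.09, shape2 = 23.24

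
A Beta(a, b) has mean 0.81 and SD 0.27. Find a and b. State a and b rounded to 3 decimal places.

a = 0.900, b = 0.211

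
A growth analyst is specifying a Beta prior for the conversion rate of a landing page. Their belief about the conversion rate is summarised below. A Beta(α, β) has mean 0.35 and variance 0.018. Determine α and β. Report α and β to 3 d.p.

Let s = α+β. The Beta variance is μ(1−μ)/(s+1).
So s+1 = μ(1−μ)/σ² = (0.35×0.65)/0.018 = 0.2275/0.018 = 12.6389, giving s = 11.6389.
Then α = μs = 0.35×11.6389 = 4.074 and β = (1−μ)s = 0.65×11.6389 = 7.565.

α = 4.074, β = 7.565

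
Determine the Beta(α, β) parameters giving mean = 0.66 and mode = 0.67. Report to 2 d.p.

α = 22.44, β = 11.56

With s = α+β: μ = α/s and mode = (α−1)/(s−2). Eliminating α = μs,
μs − 1 = m(s−2) ⇒ s(μ−m) = 1−2m ⇒ s = -0.34/-0.01 = 34.0000.
So α = μs = 22.44, β = (1−μ)s = 11.56.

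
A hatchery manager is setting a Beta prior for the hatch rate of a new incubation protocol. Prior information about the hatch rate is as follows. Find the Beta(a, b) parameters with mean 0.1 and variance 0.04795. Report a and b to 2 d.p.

Let s = a+b. The Beta variance is μ(1−μ)/(s+1).
So s+1 = μ(1−μ)/σ² = (0.1×0.9)/0.04795 = 0.09/0.04795 = 1.8770, giving s = 0.8770.
Then a = μs = 0.1×0.8770 = 0.09 and b = (1−μ)s = 0.9×0.8770 = 0.79.

a = 0.09, b = 0.79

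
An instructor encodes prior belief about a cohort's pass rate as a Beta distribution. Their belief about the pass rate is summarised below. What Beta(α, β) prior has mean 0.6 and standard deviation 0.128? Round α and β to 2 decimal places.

Variance = 0.128² = 0.016384. The moment-matching identity α+β = μ(1−μ)/Var − 1 gives
α+β = 0.24/0.016384 − 1 = 13.6484, so α = μ·13.6484 = 8.19 and β = (1−μ)·13.6484 = 5.46.

α = 8.19, β = 5.46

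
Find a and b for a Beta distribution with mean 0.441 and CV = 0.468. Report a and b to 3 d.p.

σ = CV·μ = 0.468×0.441 = 0.20639, so σ² = 0.042596.
s+1 = μ(1−μ)/σ² = 0.246519/0.042596 = 5.7874, so s = a+b = 4.7874.
a = μs = 2.111, b = (1−μ)s = 2.676.

a = 2.111, b = 2.676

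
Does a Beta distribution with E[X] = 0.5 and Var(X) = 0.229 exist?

Yes

A Beta with mean μ has variance μ(1−μ)/(α+β+1) < μ(1−μ).
Here μ(1−μ) = 0.5×0.5 = 0.25, and 0.229 < 0.25.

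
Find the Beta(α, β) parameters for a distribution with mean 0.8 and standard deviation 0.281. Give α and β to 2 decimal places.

α = 0.82, β = 0.21

Variance = 0.281² = 0.078961. The moment-matching identity α+β = μ(1−μ)/Var − 1 gives
α+β = 0.16/0.078961 − 1 = 1.0263, so α = μ·1.0263 = 0.82 and β = (1−μ)·1.0263 = 0.21.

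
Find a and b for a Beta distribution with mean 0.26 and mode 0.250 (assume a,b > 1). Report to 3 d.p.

With s = a+b: μ = a/s and mode = (a−1)/(s−2). Eliminating a = μs,
μs − 1 = m(s−2) ⇒ s(μ−m) = 1−2m ⇒ s = 0.500/0.010 = 50.0000.
So a = μs = 13.000, b = (1−μ)s = 37.000.

a = 13.000, b = 37.000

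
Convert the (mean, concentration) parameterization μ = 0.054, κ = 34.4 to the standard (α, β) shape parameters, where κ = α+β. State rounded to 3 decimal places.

α = 1.858, β = 32.542

Split κ in proportion μ : (1−μ): α = 0.054·34.4 = 1.858, β = 34.4 − 1.858 = 32.542.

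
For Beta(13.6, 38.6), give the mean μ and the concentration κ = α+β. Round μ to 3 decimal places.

μ = 0.261, κ = 52.2

κ = α+β = 13.6+38.6 = 52.2; μ = α/κ = 13.6/52.2 = 0.261.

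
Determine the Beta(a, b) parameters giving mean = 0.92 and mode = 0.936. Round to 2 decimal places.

a = 50.14, b = 4.36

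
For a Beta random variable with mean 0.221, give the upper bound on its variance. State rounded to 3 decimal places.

0.172

For fixed mean μ the Beta variance is μ(1−μ)/(α+β+1), increasing as α+β decreases.
Its least upper bound (not attained) is μ(1−μ) = 0.221·0.779 = 0.172.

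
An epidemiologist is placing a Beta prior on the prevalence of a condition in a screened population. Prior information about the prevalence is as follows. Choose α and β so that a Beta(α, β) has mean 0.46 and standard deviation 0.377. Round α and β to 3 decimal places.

α = 0.344, β = 0.404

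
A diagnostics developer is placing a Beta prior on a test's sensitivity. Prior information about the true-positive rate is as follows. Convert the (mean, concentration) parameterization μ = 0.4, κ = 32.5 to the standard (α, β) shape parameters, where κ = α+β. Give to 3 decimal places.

Split κ in proportion μ : (1−μ): α = 0.4·32.5 = 13.000, β = 32.5 − 13.000 = 19.500.

α = 13.000, β = 19.500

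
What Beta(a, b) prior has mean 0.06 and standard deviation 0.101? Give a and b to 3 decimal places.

σ² = 0.101² = 0.010201.
With s = a+b, Var = μ(1−μ)/(s+1), so s+1 = (0.06×0.94)/0.010201 = 5.5289 and s = 4.5289.
a = μs = 0.272, b = (1−μ)s = 4.257.

a = 0.272, b = 4.257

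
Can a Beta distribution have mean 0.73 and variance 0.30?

No

The Beta variance bound is σ² < μ(1−μ).
Here μ(1−μ) = 0.73×0.27 = 0.1971, and 0.30 ≥ 0.1971.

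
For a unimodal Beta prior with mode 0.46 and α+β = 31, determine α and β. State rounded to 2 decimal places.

α = 14.34, β = 16.66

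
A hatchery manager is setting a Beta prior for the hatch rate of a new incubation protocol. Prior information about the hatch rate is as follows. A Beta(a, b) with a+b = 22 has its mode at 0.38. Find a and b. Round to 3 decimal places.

a = 8.600, b = 13.400

For a,b>1 the mode is (a−1)/(a+b−2), so a = mode·(κ−2)+1 = 0.38×20+1 = 8.600.
And b = (1−mode)·(κ−2)+1 = 0.62×20+1 = 13.400.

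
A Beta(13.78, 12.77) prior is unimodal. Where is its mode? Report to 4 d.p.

0.5206

The density x^(α−1)(1−x)^(β−1) is maximised at (α−1)/(α+β−2) = 12.78/24.55 = 0.5206.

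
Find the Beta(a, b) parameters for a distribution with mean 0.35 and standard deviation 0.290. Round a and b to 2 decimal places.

a = 0.60, b = 1.11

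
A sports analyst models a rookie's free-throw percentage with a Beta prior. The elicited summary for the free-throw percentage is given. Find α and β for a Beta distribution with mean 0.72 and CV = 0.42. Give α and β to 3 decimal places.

α = 0.867, β = 0.337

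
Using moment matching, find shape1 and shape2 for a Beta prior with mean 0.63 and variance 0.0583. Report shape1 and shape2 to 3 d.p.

shape1 = 1.889, shape2 = 1.109

By moment matching, shape1+shape2 = μ(1−μ)/σ² − 1 = (0.63·0.37)/0.0583 − 1 = 3.9983 − 1 = 2.9983.
Since shape1/(shape1+shape2) = μ, shape1 = 0.63·2.9983 = 1.889 and shape2 = 0.37·2.9983 = 1.109.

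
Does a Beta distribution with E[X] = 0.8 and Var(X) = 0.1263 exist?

Yes

A Beta with mean μ has variance μ(1−μ)/(α+β+1) < μ(1−μ).
Here μ(1−μ) = 0.8×0.2 = 0.16, and 0.1263 < 0.16.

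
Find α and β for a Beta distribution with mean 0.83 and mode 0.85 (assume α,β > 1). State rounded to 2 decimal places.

Let s = α+β. Mean gives α = μs = 0.83s; mode gives (α−1)/(s−2) = 0.85.
Substituting: 0.83s − 1 = 0.85(s−2) = 0.85s − 1.70, so -0.02s = -0.70 and s = 35.0000.
Then α = 0.83×35.0000 = 29.05 and β = s−α = 5.95.

α = 29.05, β = 5.95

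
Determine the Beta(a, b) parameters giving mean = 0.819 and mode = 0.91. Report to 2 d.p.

a = 7.38, b = 1.63

With s = a+b: μ = a/s and mode = (a−1)/(s−2). Eliminating a = μs,
μs − 1 = m(s−2) ⇒ s(μ−m) = 1−2m ⇒ s = -0.82/-0.091 = 9.0110.
So a = μs = 7.38, b = (1−μ)s = 1.63.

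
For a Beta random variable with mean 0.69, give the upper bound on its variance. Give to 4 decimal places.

0.2139

For fixed mean μ the Beta variance is μ(1−μ)/(α+β+1), increasing as α+β decreases.
Its least upper bound (not attained) is μ(1−μ) = 0.69·0.31 = 0.2139.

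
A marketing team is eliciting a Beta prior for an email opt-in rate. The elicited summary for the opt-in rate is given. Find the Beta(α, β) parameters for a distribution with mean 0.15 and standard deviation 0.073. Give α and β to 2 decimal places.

α = 3.44, β = 19.49

σ² = 0.073² = 0.005329.
With s = α+β, Var = μ(1−μ)/(s+1), so s+1 = (0.15×0.85)/0.005329 = 23.9257 and s = 22.9257.
α = μs = 3.44, β = (1−μ)s = 19.49.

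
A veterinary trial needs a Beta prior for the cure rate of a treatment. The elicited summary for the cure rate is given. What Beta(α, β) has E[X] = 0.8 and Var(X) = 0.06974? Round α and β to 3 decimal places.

Let s = α+β. The Beta variance is μ(1−μ)/(s+1).
So s+1 = μ(1−μ)/σ² = (0.8×0.2)/0.06974 = 0.16/0.06974 = 2.2942, giving s = 1.2942.
Then α = μs = 0.8×1.2942 = 1.035 and β = (1−μ)s = 0.2×1.2942 = 0.259.

α = 1.035, β = 0.259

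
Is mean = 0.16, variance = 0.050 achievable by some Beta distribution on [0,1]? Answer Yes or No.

For any Beta, Var(X) < E[X]·(1−E[X]).
Here μ(1−μ) = 0.16×0.84 = 0.1344, and 0.050 < 0.1344.

Yes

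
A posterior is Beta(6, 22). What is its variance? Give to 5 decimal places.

0.00581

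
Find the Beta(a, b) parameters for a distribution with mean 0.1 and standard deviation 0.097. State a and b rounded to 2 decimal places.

Variance = 0.097² = 0.009409. The moment-matching identity a+b = μ(1−μ)/Var − 1 gives
a+b = 0.09/0.009409 − 1 = 8.5653, so a = μ·8.5653 = 0.86 and b = (1−μ)·8.5653 = 7.71.

a = 0.86, b = 7.71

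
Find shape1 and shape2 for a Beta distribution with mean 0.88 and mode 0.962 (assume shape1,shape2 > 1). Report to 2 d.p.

shape1 = 9.92, shape2 = 1.35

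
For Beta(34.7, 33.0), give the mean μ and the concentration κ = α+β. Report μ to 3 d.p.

κ = α+β = 34.7+33.0 = 67.7; μ = α/κ = 34.7/67.7 = 0.513.

μ = 0.513, κ = 67.7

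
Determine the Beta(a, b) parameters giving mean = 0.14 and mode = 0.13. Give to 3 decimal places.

a = 10.360, b = 63.640

Let s = a+b. Mean gives a = μs = 0.14s; mode gives (a−1)/(s−2) = 0.13.
Substituting: 0.14s − 1 = 0.13(s−2) = 0.13s − 0.26, so 0.01s = 0.74 and s = 74.0000.
Then a = 0.14×74.0000 = 10.360 and b = s−a = 63.640.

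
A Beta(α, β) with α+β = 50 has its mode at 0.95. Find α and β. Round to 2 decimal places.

α = 46.60, β = 3.40

For α,β>1 the mode is (α−1)/(α+β−2), so α = mode·(κ−2)+1 = 0.95×48+1 = 46.60.
And β = (1−mode)·(κ−2)+1 = 0.05×48+1 = 3.40.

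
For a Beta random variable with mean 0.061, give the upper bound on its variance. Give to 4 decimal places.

For fixed mean μ the Beta variance is μ(1−μ)/(α+β+1), increasing as α+β decreases.
Its least upper bound (not attained) is μ(1−μ) = 0.061·0.939 = 0.0573.

0.0573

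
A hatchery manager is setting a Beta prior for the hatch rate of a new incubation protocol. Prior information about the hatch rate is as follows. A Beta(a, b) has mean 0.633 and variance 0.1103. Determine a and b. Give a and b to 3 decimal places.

Let s = a+b. The Beta variance is μ(1−μ)/(s+1).
So s+1 = μ(1−μ)/σ² = (0.633×0.367)/0.1103 = 0.232311/0.1103 = 2.1062, giving s = 1.1062.
Then a = μs = 0.633×1.1062 = 0.700 and b = (1−μ)s = 0.367×1.1062 = 0.406.

a = 0.700, b = 0.406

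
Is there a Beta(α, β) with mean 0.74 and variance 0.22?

No

A Beta with mean μ has variance μ(1−μ)/(α+β+1) < μ(1−μ).
Here μ(1−μ) = 0.74×0.26 = 0.1924, and 0.22 ≥ 0.1924.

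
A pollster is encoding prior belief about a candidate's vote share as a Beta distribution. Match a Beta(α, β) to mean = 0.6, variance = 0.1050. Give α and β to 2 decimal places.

α = 0.77, β = 0.51

By moment matching, α+β = μ(1−μ)/σ² − 1 = (0.6·0.4)/0.1050 − 1 = 2.2857 − 1 = 1.2857.
Since α/(α+β) = μ, α = 0.6·1.2857 = 0.77 and β = 0.4·1.2857 = 0.51.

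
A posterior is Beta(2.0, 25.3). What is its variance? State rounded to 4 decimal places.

0.0024

α+β = 27.3 and αβ = 50.60, so Var = αβ/[(α+β)²(α+β+1)] = 50.60/21091.707 = 0.0024.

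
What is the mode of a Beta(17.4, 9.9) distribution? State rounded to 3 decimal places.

0.648

With α,β > 1, mode = (α−1)/(α+β−2) = 16.4/25.3 = 0.648.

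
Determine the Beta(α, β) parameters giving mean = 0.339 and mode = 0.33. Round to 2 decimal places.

α = 12.81, β = 24.97

Let s = α+β. Mean gives α = μs = 0.339s; mode gives (α−1)/(s−2) = 0.33.
Substituting: 0.339s − 1 = 0.33(s−2) = 0.33s − 0.66, so 0.009s = 0.34 and s = 37.7778.
Then α = 0.339×37.7778 = 12.81 and β = s−α = 24.97.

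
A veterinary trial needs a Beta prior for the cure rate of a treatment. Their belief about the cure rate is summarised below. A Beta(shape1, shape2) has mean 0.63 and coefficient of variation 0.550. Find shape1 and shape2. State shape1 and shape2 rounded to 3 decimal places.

σ = CV·μ = 0.550×0.63 = 0.34650, so σ² = 0.120062.
s+1 = μ(1−μ)/σ² = 0.2331/0.120062 = 1.9415, so s = shape1+shape2 = 0.9415.
shape1 = μs = 0.593, shape2 = (1−μ)s = 0.348.

shape1 = 0.593, shape2 = 0.348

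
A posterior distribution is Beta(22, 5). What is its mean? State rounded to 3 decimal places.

0.815

E[X] = α/(α+β) = 22/27 = 0.815.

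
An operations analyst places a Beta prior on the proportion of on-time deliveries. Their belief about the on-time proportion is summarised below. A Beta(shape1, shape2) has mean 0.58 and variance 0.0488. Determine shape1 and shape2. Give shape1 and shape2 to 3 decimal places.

Let s = shape1+shape2. The Beta variance is μ(1−μ)/(s+1).
So s+1 = μ(1−μ)/σ² = (0.58×0.42)/0.0488 = 0.2436/0.0488 = 4.9918, giving s = 3.9918.
Then shape1 = μs = 0.58×3.9918 = 2.315 and shape2 = (1−μ)s = 0.42×3.9918 = 1.677.

shape1 = 2.315, shape2 = 1.677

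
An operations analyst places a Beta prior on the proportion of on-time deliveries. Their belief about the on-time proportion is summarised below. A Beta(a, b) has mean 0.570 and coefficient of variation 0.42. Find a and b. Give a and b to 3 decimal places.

a = 1.868, b = 1.409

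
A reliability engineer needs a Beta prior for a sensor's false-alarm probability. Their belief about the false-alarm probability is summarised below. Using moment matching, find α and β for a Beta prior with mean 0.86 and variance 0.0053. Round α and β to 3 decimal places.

α = 18.677, β = 3.040

Write ν = α+β; then α = μν and Var = μ(1−μ)/(ν+1).
ν = μ(1−μ)/Var − 1 = 0.1204/0.0053 − 1 = 21.7170.
α = 0.86·21.7170 = 18.677, β = 0.14·21.7170 = 3.040.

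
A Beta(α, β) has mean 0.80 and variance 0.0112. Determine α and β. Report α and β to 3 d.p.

α = 10.629, β = 2.657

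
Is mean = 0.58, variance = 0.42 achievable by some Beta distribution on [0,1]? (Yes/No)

A Beta with mean μ has variance μ(1−μ)/(α+β+1) < μ(1−μ).
Here μ(1−μ) = 0.58×0.42 = 0.2436, and 0.42 ≥ 0.2436.

No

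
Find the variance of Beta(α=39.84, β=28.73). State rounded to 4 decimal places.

Var = αβ/[(α+β)²(α+β+1)] = (39.84×28.73)/(68.57²×69.57) = 1144.6032/327107.349693 = 0.0035.

0.0035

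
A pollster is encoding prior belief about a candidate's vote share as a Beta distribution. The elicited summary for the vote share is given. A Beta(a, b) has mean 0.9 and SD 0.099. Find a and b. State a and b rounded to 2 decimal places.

a = 7.36, b = 0.82

Variance = 0.099² = 0.009801. The moment-matching identity a+b = μ(1−μ)/Var − 1 gives
a+b = 0.09/0.009801 − 1 = 8.1827, so a = μ·8.1827 = 7.36 and b = (1−μ)·8.1827 = 0.82.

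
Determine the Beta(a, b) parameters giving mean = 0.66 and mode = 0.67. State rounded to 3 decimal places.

a = 22.440, b = 11.560

Let s = a+b. Mean gives a = μs = 0.66s; mode gives (a−1)/(s−2) = 0.67.
Substituting: 0.66s − 1 = 0.67(s−2) = 0.67s − 1.34, so -0.01s = -0.34 and s = 34.0000.
Then a = 0.66×34.0000 = 22.440 and b = s−a = 11.560.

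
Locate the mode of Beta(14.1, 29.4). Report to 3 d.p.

0.316

The density x^(α−1)(1−x)^(β−1) is maximised at (α−1)/(α+β−2) = 13.1/41.5 = 0.316.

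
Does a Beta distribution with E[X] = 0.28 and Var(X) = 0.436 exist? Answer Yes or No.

The Beta variance bound is σ² < μ(1−μ).
Here μ(1−μ) = 0.28×0.72 = 0.2016, and 0.436 ≥ 0.2016.

No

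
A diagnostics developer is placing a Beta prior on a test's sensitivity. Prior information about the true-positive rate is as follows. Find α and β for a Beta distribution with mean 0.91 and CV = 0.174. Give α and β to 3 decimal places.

α = 2.063, β = 0.204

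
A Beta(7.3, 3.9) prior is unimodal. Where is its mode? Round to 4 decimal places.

With α,β > 1, mode = (α−1)/(α+β−2) = 6.3/9.2 = 0.6848.

0.6848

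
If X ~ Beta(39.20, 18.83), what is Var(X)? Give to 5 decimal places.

0.00371

μ = 39.20/58.03 = 0.675513; Var = μ(1−μ)/(α+β+1) = 0.2191953/59.03 = 0.00371.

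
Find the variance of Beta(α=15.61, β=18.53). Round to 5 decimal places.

0.00706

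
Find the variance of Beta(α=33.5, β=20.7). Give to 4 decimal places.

0.0043

Var = αβ/[(α+β)²(α+β+1)] = (33.5×20.7)/(54.2²×55.2) = 693.45/162157.728 = 0.0043.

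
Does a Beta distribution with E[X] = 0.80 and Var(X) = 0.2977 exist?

No

The Beta variance bound is σ² < μ(1−μ).
Here μ(1−μ) = 0.80×0.20 = 0.1600, and 0.2977 ≥ 0.1600.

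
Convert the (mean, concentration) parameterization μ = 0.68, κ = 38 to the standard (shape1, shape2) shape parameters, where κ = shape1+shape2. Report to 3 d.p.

shape1 = 25.840, shape2 = 12.160

shape1 = μκ = 0.68×38 = 25.840 and shape2 = (1−μ)κ = 0.32×38 = 12.160.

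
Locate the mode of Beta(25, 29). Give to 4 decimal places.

0.4615

The density x^(α−1)(1−x)^(β−1) is maximised at (α−1)/(α+β−2) = 24/52 = 0.4615.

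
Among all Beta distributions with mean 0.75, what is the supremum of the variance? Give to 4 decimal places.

Var = μ(1−μ)/(α+β+1), which approaches μ(1−μ) as α+β → 0.
So the supremum is μ(1−μ) = 0.75×0.25 = 0.1875.

0.1875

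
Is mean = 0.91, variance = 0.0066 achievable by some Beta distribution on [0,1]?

A Beta with mean μ has variance μ(1−μ)/(α+β+1) < μ(1−μ).
Here μ(1−μ) = 0.91×0.09 = 0.0819, and 0.0066 < 0.0819.

Yes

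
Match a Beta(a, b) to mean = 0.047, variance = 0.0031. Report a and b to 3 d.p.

a = 0.632, b = 12.817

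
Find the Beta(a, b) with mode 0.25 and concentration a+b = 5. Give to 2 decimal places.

Mode = (a−1)/(κ−2) with κ = a+b, so a−1 = 0.25·3 = 0.75.
a = 1.75; b = κ − a = 3.25.

a = 1.75, b = 3.25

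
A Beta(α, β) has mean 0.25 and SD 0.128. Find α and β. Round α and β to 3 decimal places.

α = 2.611, β = 7.833

First σ² = 0.016384. Setting α = μn, β = (1−μ)n with n = α+β,
μ(1−μ)/(n+1) = 0.016384 ⇒ n+1 = 0.1875/0.016384 = 11.4441 ⇒ n = 10.4441.
Hence α = 0.25×10.4441 = 2.611, β = 0.75×10.4441 = 7.833.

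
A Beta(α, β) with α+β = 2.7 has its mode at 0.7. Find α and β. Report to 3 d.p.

For α,β>1 the mode is (α−1)/(α+β−2), so α = mode·(κ−2)+1 = 0.7×0.7+1 = 1.490.
And β = (1−mode)·(κ−2)+1 = 0.3×0.7+1 = 1.210.

α = 1.490, β = 1.210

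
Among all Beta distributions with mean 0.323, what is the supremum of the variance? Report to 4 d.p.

Var = μ(1−μ)/(α+β+1), which approaches μ(1−μ) as α+β → 0.
So the supremum is μ(1−μ) = 0.323×0.677 = 0.2187.

0.2187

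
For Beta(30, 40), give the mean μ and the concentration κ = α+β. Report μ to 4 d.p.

κ = α+β = 30+40 = 70; μ = α/κ = 30/70 = 0.4286.

μ = 0.4286, κ = 70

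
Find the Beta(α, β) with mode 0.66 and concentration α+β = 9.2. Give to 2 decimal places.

For α,β>1 the mode is (α−1)/(α+β−2), so α = mode·(κ−2)+1 = 0.66×7.2+1 = 5.75.
And β = (1−mode)·(κ−2)+1 = 0.34×7.2+1 = 3.45.

α = 5.75, β = 3.45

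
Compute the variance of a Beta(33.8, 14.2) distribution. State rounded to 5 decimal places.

Var = αβ/[(α+β)²(α+β+1)] = (33.8×14.2)/(48.0²×49.0) = 479.96/112896.000 = 0.00425.

0.00425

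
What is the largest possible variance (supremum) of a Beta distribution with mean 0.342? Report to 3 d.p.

For fixed mean μ the Beta variance is μ(1−μ)/(α+β+1), increasing as α+β decreases.
Its least upper bound (not attained) is μ(1−μ) = 0.342·0.658 = 0.225.

0.225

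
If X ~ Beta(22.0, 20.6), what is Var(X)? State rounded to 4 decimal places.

α+β = 42.6 and αβ = 453.20, so Var = αβ/[(α+β)²(α+β+1)] = 453.20/79123.536 = 0.0057.

0.0057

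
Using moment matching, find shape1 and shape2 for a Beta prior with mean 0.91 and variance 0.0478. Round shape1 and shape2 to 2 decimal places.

shape1 = 0.65, shape2 = 0.06

Write ν = shape1+shape2; then shape1 = μν and Var = μ(1−μ)/(ν+1).
ν = μ(1−μ)/Var − 1 = 0.0819/0.0478 − 1 = 0.7134.
shape1 = 0.91·0.7134 = 0.65, shape2 = 0.09·0.7134 = 0.06.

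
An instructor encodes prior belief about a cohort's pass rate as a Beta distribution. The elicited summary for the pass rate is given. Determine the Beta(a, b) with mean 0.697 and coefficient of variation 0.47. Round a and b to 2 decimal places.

Var = (CV·μ)² = (0.47×0.697)² = 0.107315.
a+b = μ(1−μ)/Var − 1 = 0.211191/0.107315 − 1 = 0.9680.
Thus a = 0.697·0.9680 = 0.67 and b = 0.303·0.9680 = 0.29.

a = 0.67, b = 0.29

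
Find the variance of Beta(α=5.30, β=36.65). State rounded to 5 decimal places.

0.00257

Var = αβ/[(α+β)²(α+β+1)] = (5.30×36.65)/(41.95²×42.95) = 194.2450/75583.517375 = 0.00257.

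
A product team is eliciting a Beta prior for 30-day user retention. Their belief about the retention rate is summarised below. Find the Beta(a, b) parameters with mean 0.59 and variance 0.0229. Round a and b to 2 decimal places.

a = 5.64, b = 3.92

Write ν = a+b; then a = μν and Var = μ(1−μ)/(ν+1).
ν = μ(1−μ)/Var − 1 = 0.2419/0.0229 − 1 = 9.5633.
a = 0.59·9.5633 = 5.64, b = 0.41·9.5633 = 3.92.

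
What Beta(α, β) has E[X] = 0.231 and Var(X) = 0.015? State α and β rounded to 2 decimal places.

By moment matching, α+β = μ(1−μ)/σ² − 1 = (0.231·0.769)/0.015 − 1 = 11.8426 − 1 = 10.8426.
Since α/(α+β) = μ, α = 0.231·10.8426 = 2.50 and β = 0.769·10.8426 = 8.34.

α = 2.50, β = 8.34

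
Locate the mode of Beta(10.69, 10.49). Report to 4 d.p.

The density x^(α−1)(1−x)^(β−1) is maximised at (α−1)/(α+β−2) = 9.69/19.18 = 0.5052.

0.5052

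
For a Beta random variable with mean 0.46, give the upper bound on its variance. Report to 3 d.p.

0.248

For fixed mean μ the Beta variance is μ(1−μ)/(α+β+1), increasing as α+β decreases.
Its least upper bound (not attained) is μ(1−μ) = 0.46·0.54 = 0.248.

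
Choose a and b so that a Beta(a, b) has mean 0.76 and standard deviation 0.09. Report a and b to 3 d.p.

a = 16.354, b = 5.164

σ² = 0.09² = 0.0081.
With s = a+b, Var = μ(1−μ)/(s+1), so s+1 = (0.76×0.24)/0.0081 = 22.5185 and s = 21.5185.
a = μs = 16.354, b = (1−μ)s = 5.164.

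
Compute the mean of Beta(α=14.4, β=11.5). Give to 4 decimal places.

0.5560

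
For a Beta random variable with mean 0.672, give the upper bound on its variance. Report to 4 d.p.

0.2204

For fixed mean μ the Beta variance is μ(1−μ)/(α+β+1), increasing as α+β decreases.
Its least upper bound (not attained) is μ(1−μ) = 0.672·0.328 = 0.2204.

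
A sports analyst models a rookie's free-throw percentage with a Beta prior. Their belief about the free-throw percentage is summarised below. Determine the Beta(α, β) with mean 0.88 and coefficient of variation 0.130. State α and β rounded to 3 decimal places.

σ = CV·μ = 0.130×0.88 = 0.11440, so σ² = 0.013087.
s+1 = μ(1−μ)/σ² = 0.1056/0.013087 = 8.0689, so s = α+β = 7.0689.
α = μs = 6.221, β = (1−μ)s = 0.848.

α = 6.221, β = 0.848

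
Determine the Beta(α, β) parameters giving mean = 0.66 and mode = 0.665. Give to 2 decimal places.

α = 43.56, β = 22.44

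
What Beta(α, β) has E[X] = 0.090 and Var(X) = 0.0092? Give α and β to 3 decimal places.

α = 0.711, β = 7.191

By moment matching, α+β = μ(1−μ)/σ² − 1 = (0.090·0.910)/0.0092 − 1 = 8.9022 − 1 = 7.9022.
Since α/(α+β) = μ, α = 0.090·7.9022 = 0.711 and β = 0.910·7.9022 = 7.191.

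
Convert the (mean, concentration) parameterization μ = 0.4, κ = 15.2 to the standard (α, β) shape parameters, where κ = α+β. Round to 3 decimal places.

α = μκ = 0.4×15.2 = 6.080 and β = (1−μ)κ = 0.6×15.2 = 9.120.

α = 6.080, β = 9.120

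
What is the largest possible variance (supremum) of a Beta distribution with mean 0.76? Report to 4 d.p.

Var = μ(1−μ)/(α+β+1), which approaches μ(1−μ) as α+β → 0.
So the supremum is μ(1−μ) = 0.76×0.24 = 0.1824.

0.1824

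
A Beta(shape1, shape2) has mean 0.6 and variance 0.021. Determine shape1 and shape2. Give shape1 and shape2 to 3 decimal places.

shape1 = 6.257, shape2 = 4.171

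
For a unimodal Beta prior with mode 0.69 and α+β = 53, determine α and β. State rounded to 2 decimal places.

Mode = (α−1)/(κ−2) with κ = α+β, so α−1 = 0.69·51 = 35.19.
α = 36.19; β = κ − α = 16.81.

α = 36.19, β = 16.81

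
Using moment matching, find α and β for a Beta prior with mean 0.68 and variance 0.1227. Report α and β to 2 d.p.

α = 0.53, β = 0.25

Let s = α+β. The Beta variance is μ(1−μ)/(s+1).
So s+1 = μ(1−μ)/σ² = (0.68×0.32)/0.1227 = 0.2176/0.1227 = 1.7734, giving s = 0.7734.
Then α = μs = 0.68×0.7734 = 0.53 and β = (1−μ)s = 0.32×0.7734 = 0.25.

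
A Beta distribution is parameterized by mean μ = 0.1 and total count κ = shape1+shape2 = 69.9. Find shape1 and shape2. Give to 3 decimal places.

shape1 = 6.990, shape2 = 62.910

shape1 = μκ = 0.1×69.9 = 6.990 and shape2 = (1−μ)κ = 0.9×69.9 = 62.910.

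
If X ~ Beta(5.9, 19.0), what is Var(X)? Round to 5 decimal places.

0.00698

μ = 5.9/24.9 = 0.236948; Var = μ(1−μ)/(α+β+1) = 0.1808035/25.9 = 0.00698.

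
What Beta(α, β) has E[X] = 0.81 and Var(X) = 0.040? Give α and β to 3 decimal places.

α = 2.306, β = 0.541

By moment matching, α+β = μ(1−μ)/σ² − 1 = (0.81·0.19)/0.040 − 1 = 3.8475 − 1 = 2.8475.
Since α/(α+β) = μ, α = 0.81·2.8475 = 2.306 and β = 0.19·2.8475 = 0.541.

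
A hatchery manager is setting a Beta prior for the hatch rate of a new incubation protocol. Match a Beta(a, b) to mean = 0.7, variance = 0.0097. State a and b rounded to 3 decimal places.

a = 14.455, b = 6.195

Write ν = a+b; then a = μν and Var = μ(1−μ)/(ν+1).
ν = μ(1−μ)/Var − 1 = 0.21/0.0097 − 1 = 20.6495.
a = 0.7·20.6495 = 14.455, b = 0.3·20.6495 = 6.195.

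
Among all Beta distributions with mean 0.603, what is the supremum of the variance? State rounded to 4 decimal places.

Var = μ(1−μ)/(α+β+1), which approaches μ(1−μ) as α+β → 0.
So the supremum is μ(1−μ) = 0.603×0.397 = 0.2394.

0.2394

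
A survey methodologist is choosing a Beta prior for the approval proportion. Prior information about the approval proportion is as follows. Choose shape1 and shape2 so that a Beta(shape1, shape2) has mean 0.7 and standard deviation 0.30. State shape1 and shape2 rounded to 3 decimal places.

shape1 = 0.933, shape2 = 0.400

σ² = 0.30² = 0.0900.
With s = shape1+shape2, Var = μ(1−μ)/(s+1), so s+1 = (0.7×0.3)/0.0900 = 2.3333 and s = 1.3333.
shape1 = μs = 0.933, shape2 = (1−μ)s = 0.400.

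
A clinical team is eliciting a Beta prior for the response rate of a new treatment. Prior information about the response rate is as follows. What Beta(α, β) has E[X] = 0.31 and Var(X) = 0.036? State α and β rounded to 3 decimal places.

α = 1.532, β = 3.410

By moment matching, α+β = μ(1−μ)/σ² − 1 = (0.31·0.69)/0.036 − 1 = 5.9417 − 1 = 4.9417.
Since α/(α+β) = μ, α = 0.31·4.9417 = 1.532 and β = 0.69·4.9417 = 3.410.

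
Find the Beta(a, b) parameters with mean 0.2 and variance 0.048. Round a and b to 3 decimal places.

a = 0.467, b = 1.867

By moment matching, a+b = μ(1−μ)/σ² − 1 = (0.2·0.8)/0.048 − 1 = 3.3333 − 1 = 2.3333.
Since a/(a+b) = μ, a = 0.2·2.3333 = 0.467 and b = 0.8·2.3333 = 1.867.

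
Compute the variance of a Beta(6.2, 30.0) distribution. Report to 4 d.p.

α+β = 36.2 and αβ = 186.00, so Var = αβ/[(α+β)²(α+β+1)] = 186.00/48748.368 = 0.0038.

0.0038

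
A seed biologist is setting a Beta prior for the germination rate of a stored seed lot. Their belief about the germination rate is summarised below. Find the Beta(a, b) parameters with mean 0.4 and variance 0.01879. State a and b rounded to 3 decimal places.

Write ν = a+b; then a = μν and Var = μ(1−μ)/(ν+1).
ν = μ(1−μ)/Var − 1 = 0.24/0.01879 − 1 = 11.7728.
a = 0.4·11.7728 = 4.709, b = 0.6·11.7728 = 7.064.

a = 4.709, b = 7.064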